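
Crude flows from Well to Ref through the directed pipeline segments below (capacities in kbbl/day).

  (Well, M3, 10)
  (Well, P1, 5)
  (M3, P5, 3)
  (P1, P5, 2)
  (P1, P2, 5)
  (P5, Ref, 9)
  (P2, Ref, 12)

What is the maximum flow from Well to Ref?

Augment Well→M3→P5→Ref: bottleneck 3, flow now 3.
Augment Well→P1→P5→Ref: bottleneck 2, flow now 5.
Augment Well→P1→P2→Ref: bottleneck 3, flow now 8.
No augmenting path remains; maximum flow = 8.
In the residual graph, reachable from Well: {Well, M3}.
Min-cut edges: Well→P1 (5), M3→P5 (3); capacity 5 + 3 = 8.
This cut is saturated, so no flow can exceed 8.

8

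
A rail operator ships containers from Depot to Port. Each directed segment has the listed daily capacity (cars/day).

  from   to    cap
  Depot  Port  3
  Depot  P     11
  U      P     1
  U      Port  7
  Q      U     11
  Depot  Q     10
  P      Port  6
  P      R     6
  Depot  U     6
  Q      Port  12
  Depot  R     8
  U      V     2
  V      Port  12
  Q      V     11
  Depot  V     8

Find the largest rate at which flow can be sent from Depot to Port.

33

Augment Depot→Port: bottleneck 3, flow now 3.
Augment Depot→P→Port: bottleneck 6, flow now 9.
Augment Depot→Q→Port: bottleneck 10, flow now 19.
Augment Depot→U→Port: bottleneck 6, flow now 25.
Augment Depot→V→Port: bottleneck 8, flow now 33.
No augmenting path remains; maximum flow = 33.
In the residual graph, reachable from Depot: {Depot, P, R}.
Min-cut edges: Depot→Q (10), Depot→U (6), Depot→V (8), Depot→Port (3), P→Port (6); capacity 10 + 6 + 8 + 3 + 6 = 33.
This cut is saturated, so no flow can exceed 33.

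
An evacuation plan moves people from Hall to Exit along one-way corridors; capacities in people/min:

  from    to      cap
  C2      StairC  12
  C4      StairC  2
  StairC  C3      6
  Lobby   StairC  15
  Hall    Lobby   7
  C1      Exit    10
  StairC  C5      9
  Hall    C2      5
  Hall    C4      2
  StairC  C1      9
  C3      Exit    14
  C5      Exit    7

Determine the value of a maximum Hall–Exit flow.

14

Augment Hall→C4→StairC→C5→Exit: bottleneck 2, flow now 2.
Augment Hall→Lobby→StairC→C5→Exit: bottleneck 5, flow now 7.
Augment Hall→Lobby→StairC→C1→Exit: bottleneck 2, flow now 9.
Augment Hall→C2→StairC→C1→Exit: bottleneck 5, flow now 14.
No augmenting path remains; maximum flow = 14.
In the residual graph, reachable from Hall: {Hall}.
Min-cut edges: Hall→C4 (2), Hall→Lobby (7), Hall→C2 (5); capacity 2 + 7 + 5 = 14.
This cut is saturated, so no flow can exceed 14.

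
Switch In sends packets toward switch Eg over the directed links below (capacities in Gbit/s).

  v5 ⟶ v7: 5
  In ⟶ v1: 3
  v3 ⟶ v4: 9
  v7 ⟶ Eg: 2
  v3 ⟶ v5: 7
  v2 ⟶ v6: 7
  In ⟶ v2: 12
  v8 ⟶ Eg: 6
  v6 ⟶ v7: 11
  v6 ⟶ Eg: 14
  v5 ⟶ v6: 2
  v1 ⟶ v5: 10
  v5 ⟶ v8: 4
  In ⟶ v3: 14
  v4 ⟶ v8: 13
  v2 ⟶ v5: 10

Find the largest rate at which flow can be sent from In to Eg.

Augment In→v2→v6→Eg: bottleneck 7, flow now 7.
Augment In→v1→v5→v6→Eg: bottleneck 2, flow now 9.
Augment In→v1→v5→v7→Eg: bottleneck 1, flow now 10.
Augment In→v2→v5→v7→Eg: bottleneck 1, flow now 11.
Augment In→v2→v5→v8→Eg: bottleneck 4, flow now 15.
Augment In→v3→v4→v8→Eg: bottleneck 2, flow now 17.
No augmenting path remains; maximum flow = 17.
In the residual graph, reachable from In: {In, v1, v2, v3, v4, v5, v7, v8}.
Min-cut edges: v2→v6 (7), v5→v6 (2), v7→Eg (2), v8→Eg (6); capacity 7 + 2 + 2 + 6 = 17.
This cut is saturated, so no flow can exceed 17.

17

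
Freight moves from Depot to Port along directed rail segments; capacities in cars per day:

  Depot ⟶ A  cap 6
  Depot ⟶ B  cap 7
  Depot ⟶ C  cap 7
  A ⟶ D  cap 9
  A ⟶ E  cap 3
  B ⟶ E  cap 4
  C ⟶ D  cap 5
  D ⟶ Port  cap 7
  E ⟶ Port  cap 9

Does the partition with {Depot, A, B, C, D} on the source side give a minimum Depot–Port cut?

Yes — it is a minimum cut (capacity 14).

Given cut capacity: 3 + 4 + 7 = 14.
Augment Depot→A→D→Port: bottleneck 6, flow now 6.
Augment Depot→B→E→Port: bottleneck 4, flow now 10.
Augment Depot→C→D→Port: bottleneck 1, flow now 11.
Augment Depot→C→D→A→E→Port: bottleneck 3, flow now 14. (uses reverse residual edge)
No augmenting path remains; maximum flow = 14.
Cut capacity 14 equals the max flow, so it is a minimum cut.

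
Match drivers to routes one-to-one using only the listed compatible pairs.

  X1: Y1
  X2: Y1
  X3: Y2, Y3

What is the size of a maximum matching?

Unit-capacity flow: source→left, listed edges, right→sink; max matching = max flow.
Augmenting path X1→Y1 (+1); matched 1.
Augmenting path X3→Y2 (+1); matched 2.
No augmenting path remains; maximum matching = 2.
König certificate: {X3, Y1} is a vertex cover of size 2 (every listed pair touches it), so no matching can be larger.

2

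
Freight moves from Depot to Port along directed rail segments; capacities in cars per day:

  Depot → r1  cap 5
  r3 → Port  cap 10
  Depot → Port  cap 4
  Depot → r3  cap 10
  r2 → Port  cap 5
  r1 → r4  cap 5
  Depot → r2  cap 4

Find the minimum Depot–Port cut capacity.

18

Augment Depot→Port: bottleneck 4, flow now 4.
Augment Depot→r2→Port: bottleneck 4, flow now 8.
Augment Depot→r3→Port: bottleneck 10, flow now 18.
No augmenting path remains; maximum flow = 18.
By max-flow min-cut, the minimum cut capacity equals the max flow.
In the residual graph, reachable from Depot: {Depot, r1, r4}.
Min-cut edges: Depot→r2 (4), Depot→r3 (10), Depot→Port (4); capacity 4 + 10 + 4 = 18.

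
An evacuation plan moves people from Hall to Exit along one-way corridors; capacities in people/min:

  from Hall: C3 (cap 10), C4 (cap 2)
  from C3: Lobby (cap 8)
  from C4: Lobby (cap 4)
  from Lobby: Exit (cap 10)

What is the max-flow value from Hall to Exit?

Augment Hall→C3→Lobby→Exit: bottleneck 8, flow now 8.
Augment Hall→C4→Lobby→Exit: bottleneck 2, flow now 10.
No augmenting path remains; maximum flow = 10.
In the residual graph, reachable from Hall: {Hall, C3}.
Min-cut edges: Hall→C4 (2), C3→Lobby (8); capacity 2 + 8 = 10.
This cut is saturated, so no flow can exceed 10.

10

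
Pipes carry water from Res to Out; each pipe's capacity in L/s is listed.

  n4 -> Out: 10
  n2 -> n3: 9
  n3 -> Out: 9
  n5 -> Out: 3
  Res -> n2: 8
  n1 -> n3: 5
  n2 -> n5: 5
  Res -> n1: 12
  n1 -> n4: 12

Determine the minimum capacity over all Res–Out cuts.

Augment Res→n1→n3→Out: bottleneck 5, flow now 5.
Augment Res→n1→n4→Out: bottleneck 7, flow now 12.
Augment Res→n2→n3→Out: bottleneck 4, flow now 16.
Augment Res→n2→n5→Out: bottleneck 3, flow now 19.
Augment Res→n2→n3→n1→n4→Out: bottleneck 1, flow now 20. (uses reverse residual edge)
No augmenting path remains; maximum flow = 20.
By max-flow min-cut, the minimum cut capacity equals the max flow.
In the residual graph, reachable from Res: {Res}.
Min-cut edges: Res→n1 (12), Res→n2 (8); capacity 12 + 8 = 20.

20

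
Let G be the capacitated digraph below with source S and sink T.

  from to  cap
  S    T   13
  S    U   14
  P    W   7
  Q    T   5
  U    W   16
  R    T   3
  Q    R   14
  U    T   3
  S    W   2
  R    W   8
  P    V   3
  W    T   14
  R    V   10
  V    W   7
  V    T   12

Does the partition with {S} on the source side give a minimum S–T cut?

Given cut capacity: 14 + 2 + 13 = 29.
Augment S→T: bottleneck 13, flow now 13.
Augment S→U→T: bottleneck 3, flow now 16.
Augment S→W→T: bottleneck 2, flow now 18.
Augment S→U→W→T: bottleneck 11, flow now 29.
No augmenting path remains; maximum flow = 29.
Cut capacity 29 equals the max flow, so it is a minimum cut.

Yes — it is a minimum cut (capacity 29).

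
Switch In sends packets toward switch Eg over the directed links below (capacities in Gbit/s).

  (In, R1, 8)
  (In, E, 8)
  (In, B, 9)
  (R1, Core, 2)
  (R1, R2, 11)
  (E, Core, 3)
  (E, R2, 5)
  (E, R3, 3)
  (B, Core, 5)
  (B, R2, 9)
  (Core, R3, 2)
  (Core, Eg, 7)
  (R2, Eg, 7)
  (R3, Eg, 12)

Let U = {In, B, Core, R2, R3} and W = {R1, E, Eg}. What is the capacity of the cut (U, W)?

Edges leaving {In, B, Core, R2, R3}: In→R1 (8), In→E (8), Core→Eg (7), R2→Eg (7), R3→Eg (12).
Cut capacity = 8 + 8 + 7 + 7 + 12 = 42.

42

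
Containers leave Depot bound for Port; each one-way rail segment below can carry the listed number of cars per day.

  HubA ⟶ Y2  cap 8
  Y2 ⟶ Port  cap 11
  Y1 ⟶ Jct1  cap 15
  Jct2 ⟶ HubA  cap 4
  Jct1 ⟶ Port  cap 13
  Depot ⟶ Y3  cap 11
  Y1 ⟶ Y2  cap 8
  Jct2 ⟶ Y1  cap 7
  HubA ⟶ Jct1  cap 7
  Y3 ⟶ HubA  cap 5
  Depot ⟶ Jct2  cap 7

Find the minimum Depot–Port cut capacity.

12

Augment Depot→Y3→HubA→Y2→Port: bottleneck 5, flow now 5.
Augment Depot→Jct2→HubA→Y2→Port: bottleneck 3, flow now 8.
Augment Depot→Jct2→HubA→Jct1→Port: bottleneck 1, flow now 9.
Augment Depot→Jct2→Y1→Y2→Port: bottleneck 3, flow now 12.
No augmenting path remains; maximum flow = 12.
By max-flow min-cut, the minimum cut capacity equals the max flow.
In the residual graph, reachable from Depot: {Depot, Y3}.
Min-cut edges: Depot→Jct2 (7), Y3→HubA (5); capacity 7 + 5 = 12.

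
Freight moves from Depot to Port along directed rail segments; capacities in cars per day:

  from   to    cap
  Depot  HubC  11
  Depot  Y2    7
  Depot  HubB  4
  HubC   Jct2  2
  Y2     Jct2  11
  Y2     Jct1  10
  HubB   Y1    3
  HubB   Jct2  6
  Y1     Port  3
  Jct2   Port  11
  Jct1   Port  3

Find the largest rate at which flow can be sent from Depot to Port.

Augment Depot→HubC→Jct2→Port: bottleneck 2, flow now 2.
Augment Depot→Y2→Jct2→Port: bottleneck 7, flow now 9.
Augment Depot→HubB→Y1→Port: bottleneck 3, flow now 12.
Augment Depot→HubB→Jct2→Port: bottleneck 1, flow now 13.
No augmenting path remains; maximum flow = 13.
In the residual graph, reachable from Depot: {Depot, HubC}.
Min-cut edges: Depot→Y2 (7), Depot→HubB (4), HubC→Jct2 (2); capacity 7 + 4 + 2 = 13.
This cut is saturated, so no flow can exceed 13.

13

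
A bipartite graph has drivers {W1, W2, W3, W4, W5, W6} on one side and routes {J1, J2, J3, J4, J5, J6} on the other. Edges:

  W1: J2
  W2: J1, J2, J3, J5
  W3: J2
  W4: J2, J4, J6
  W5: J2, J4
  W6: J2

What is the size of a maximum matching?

4

Unit-capacity flow: source→left, listed edges, right→sink; max matching = max flow.
Augmenting path W1→J2 (+1); matched 1.
Augmenting path W2→J1 (+1); matched 2.
Augmenting path W4→J4 (+1); matched 3.
Augmenting path W5→J4→W4→J6 (+1); matched 4.
No augmenting path remains; maximum matching = 4.
König certificate: {W2, W4, W5, J2} is a vertex cover of size 4 (every listed pair touches it), so no matching can be larger.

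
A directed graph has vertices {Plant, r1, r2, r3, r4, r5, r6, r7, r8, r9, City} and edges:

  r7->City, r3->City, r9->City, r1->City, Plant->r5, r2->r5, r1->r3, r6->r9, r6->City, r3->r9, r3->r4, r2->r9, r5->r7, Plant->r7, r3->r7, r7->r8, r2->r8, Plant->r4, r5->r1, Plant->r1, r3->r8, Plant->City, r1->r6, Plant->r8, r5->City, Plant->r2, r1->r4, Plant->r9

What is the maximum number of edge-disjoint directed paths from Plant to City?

6

Assign every edge capacity 1; by Menger, the answer equals the max flow.
Path Plant→City (+1); total 1.
Path Plant→r1→City (+1); total 2.
Path Plant→r5→City (+1); total 3.
Path Plant→r7→City (+1); total 4.
Path Plant→r9→City (+1); total 5.
Path Plant→r2→r5→r1→r3→City (+1); total 6.
No residual Plant→City path; max flow = 6.
Certifying cut of size 6: {Plant→City, Plant→r1, Plant→r2, Plant→r5, Plant→r7, Plant→r9}.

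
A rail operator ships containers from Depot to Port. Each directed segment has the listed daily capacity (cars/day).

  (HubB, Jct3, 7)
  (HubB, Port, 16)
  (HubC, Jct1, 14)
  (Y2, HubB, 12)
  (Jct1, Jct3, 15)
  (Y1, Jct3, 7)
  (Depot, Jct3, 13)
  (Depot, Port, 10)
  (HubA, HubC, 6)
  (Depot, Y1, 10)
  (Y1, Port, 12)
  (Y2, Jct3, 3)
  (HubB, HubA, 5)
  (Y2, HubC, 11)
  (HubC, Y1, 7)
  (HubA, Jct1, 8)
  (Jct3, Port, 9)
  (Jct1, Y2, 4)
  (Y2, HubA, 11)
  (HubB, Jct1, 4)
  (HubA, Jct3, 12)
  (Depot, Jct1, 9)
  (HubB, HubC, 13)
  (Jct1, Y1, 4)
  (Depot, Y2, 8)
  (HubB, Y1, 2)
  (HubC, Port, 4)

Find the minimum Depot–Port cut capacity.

Augment Depot→Port: bottleneck 10, flow now 10.
Augment Depot→Y1→Port: bottleneck 10, flow now 20.
Augment Depot→Jct3→Port: bottleneck 9, flow now 29.
Augment Depot→Y2→HubB→Port: bottleneck 8, flow now 37.
Augment Depot→Jct1→Y1→Port: bottleneck 2, flow now 39.
Augment Depot→Jct1→Y2→HubB→Port: bottleneck 4, flow now 43.
No augmenting path remains; maximum flow = 43.
By max-flow min-cut, the minimum cut capacity equals the max flow.
In the residual graph, reachable from Depot: {Depot, Jct1, Y1, Jct3}.
Min-cut edges: Depot→Y2 (8), Depot→Port (10), Jct1→Y2 (4), Y1→Port (12), Jct3→Port (9); capacity 8 + 10 + 4 + 12 + 9 = 43.

43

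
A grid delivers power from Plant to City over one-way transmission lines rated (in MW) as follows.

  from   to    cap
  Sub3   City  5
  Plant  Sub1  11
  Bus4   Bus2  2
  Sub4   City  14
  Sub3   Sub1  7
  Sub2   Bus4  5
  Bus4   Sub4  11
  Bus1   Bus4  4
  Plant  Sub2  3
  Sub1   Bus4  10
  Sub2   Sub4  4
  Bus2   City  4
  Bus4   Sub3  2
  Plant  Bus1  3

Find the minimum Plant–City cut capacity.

16

Augment Plant→Sub2→Sub4→City: bottleneck 3, flow now 3.
Augment Plant→Sub1→Bus4→Bus2→City: bottleneck 2, flow now 5.
Augment Plant→Sub1→Bus4→Sub3→City: bottleneck 2, flow now 7.
Augment Plant→Sub1→Bus4→Sub4→City: bottleneck 6, flow now 13.
Augment Plant→Bus1→Bus4→Sub4→City: bottleneck 3, flow now 16.
No augmenting path remains; maximum flow = 16.
By max-flow min-cut, the minimum cut capacity equals the max flow.
In the residual graph, reachable from Plant: {Plant, Sub1}.
Min-cut edges: Plant→Bus1 (3), Plant→Sub2 (3), Sub1→Bus4 (10); capacity 3 + 3 + 10 = 16.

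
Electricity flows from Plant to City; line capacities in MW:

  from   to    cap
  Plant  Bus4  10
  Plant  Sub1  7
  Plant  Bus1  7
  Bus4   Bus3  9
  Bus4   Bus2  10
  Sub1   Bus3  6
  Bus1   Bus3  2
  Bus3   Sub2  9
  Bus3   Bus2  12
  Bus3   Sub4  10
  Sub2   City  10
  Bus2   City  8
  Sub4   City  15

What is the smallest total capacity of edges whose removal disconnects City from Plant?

18

Augment Plant→Bus4→Bus2→City: bottleneck 8, flow now 8.
Augment Plant→Bus4→Bus3→Sub2→City: bottleneck 2, flow now 10.
Augment Plant→Sub1→Bus3→Sub2→City: bottleneck 6, flow now 16.
Augment Plant→Bus1→Bus3→Sub2→City: bottleneck 1, flow now 17.
Augment Plant→Bus1→Bus3→Sub4→City: bottleneck 1, flow now 18.
No augmenting path remains; maximum flow = 18.
By max-flow min-cut, the minimum cut capacity equals the max flow.
In the residual graph, reachable from Plant: {Plant, Sub1, Bus1}.
Min-cut edges: Plant→Bus4 (10), Sub1→Bus3 (6), Bus1→Bus3 (2); capacity 10 + 6 + 2 = 18.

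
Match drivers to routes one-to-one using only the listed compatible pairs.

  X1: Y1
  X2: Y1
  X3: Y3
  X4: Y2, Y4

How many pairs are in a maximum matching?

3

Unit-capacity flow: source→left, listed edges, right→sink; max matching = max flow.
Augmenting path X1→Y1 (+1); matched 1.
Augmenting path X3→Y3 (+1); matched 2.
Augmenting path X4→Y2 (+1); matched 3.
No augmenting path remains; maximum matching = 3.
König certificate: {X3, X4, Y1} is a vertex cover of size 3 (every listed pair touches it), so no matching can be larger.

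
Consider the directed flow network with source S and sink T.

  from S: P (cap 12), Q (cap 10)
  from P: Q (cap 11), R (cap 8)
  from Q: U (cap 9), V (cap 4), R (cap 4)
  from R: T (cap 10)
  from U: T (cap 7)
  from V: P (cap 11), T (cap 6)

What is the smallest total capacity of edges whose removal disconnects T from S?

Augment S→P→R→T: bottleneck 8, flow now 8.
Augment S→Q→R→T: bottleneck 2, flow now 10.
Augment S→Q→U→T: bottleneck 7, flow now 17.
Augment S→Q→V→T: bottleneck 1, flow now 18.
Augment S→P→Q→V→T: bottleneck 3, flow now 21.
No augmenting path remains; maximum flow = 21.
By max-flow min-cut, the minimum cut capacity equals the max flow.
In the residual graph, reachable from S: {S, P, Q, R, U}.
Min-cut edges: Q→V (4), R→T (10), U→T (7); capacity 4 + 10 + 7 = 21.

21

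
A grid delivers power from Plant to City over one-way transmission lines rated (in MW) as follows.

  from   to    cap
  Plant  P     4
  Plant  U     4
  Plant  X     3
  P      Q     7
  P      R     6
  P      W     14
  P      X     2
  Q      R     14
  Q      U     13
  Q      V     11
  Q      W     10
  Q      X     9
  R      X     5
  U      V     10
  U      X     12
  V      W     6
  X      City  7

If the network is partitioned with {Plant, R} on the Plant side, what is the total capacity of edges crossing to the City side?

16

Edges leaving {Plant, R}: Plant→P (4), Plant→U (4), Plant→X (3), R→X (5).
Cut capacity = 4 + 4 + 3 + 5 = 16.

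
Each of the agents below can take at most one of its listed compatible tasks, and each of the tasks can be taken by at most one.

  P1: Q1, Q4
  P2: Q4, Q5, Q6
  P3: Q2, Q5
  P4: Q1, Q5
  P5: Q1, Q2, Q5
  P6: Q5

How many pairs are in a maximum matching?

Unit-capacity flow: source→left, listed edges, right→sink; max matching = max flow.
Augmenting path P1→Q1 (+1); matched 1.
Augmenting path P2→Q4 (+1); matched 2.
Augmenting path P3→Q2 (+1); matched 3.
Augmenting path P4→Q5 (+1); matched 4.
Augmenting path P5→Q1→P1→Q4→P2→Q6 (+1); matched 5.
No augmenting path remains; maximum matching = 5.
König certificate: {P1, P2, Q1, Q2, Q5} is a vertex cover of size 5 (every listed pair touches it), so no matching can be larger.

5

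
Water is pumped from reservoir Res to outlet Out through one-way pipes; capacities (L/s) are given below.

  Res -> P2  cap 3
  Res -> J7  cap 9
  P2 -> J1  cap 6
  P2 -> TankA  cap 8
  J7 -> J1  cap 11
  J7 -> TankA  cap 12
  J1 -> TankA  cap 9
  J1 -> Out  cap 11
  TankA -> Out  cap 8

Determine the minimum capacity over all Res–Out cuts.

Augment Res→P2→J1→Out: bottleneck 3, flow now 3.
Augment Res→J7→J1→Out: bottleneck 8, flow now 11.
Augment Res→J7→TankA→Out: bottleneck 1, flow now 12.
No augmenting path remains; maximum flow = 12.
By max-flow min-cut, the minimum cut capacity equals the max flow.
In the residual graph, reachable from Res: {Res}.
Min-cut edges: Res→P2 (3), Res→J7 (9); capacity 3 + 9 = 12.

12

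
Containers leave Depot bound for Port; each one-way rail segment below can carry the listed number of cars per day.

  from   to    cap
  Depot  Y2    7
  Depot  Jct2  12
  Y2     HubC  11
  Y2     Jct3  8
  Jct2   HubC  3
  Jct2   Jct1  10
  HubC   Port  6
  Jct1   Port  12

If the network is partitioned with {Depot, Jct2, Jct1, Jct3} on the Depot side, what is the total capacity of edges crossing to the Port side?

22

Edges leaving {Depot, Jct2, Jct1, Jct3}: Depot→Y2 (7), Jct2→HubC (3), Jct1→Port (12).
Cut capacity = 7 + 3 + 12 = 22.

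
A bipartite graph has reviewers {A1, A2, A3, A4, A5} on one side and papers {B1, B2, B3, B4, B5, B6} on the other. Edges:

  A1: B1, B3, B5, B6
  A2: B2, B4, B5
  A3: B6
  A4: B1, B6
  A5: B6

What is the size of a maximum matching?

4

Unit-capacity flow: source→left, listed edges, right→sink; max matching = max flow.
Augmenting path A1→B1 (+1); matched 1.
Augmenting path A2→B2 (+1); matched 2.
Augmenting path A3→B6 (+1); matched 3.
Augmenting path A4→B1→A1→B3 (+1); matched 4.
No augmenting path remains; maximum matching = 4.
König certificate: {A1, A2, A4, B6} is a vertex cover of size 4 (every listed pair touches it), so no matching can be larger.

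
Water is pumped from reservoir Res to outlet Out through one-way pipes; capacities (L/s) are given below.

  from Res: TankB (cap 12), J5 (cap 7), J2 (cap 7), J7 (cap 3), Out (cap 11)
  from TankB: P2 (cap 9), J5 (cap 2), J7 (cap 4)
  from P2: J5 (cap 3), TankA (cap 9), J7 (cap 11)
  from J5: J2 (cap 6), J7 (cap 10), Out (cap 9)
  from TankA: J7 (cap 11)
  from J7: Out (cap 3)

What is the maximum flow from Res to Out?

Augment Res→Out: bottleneck 11, flow now 11.
Augment Res→J5→Out: bottleneck 7, flow now 18.
Augment Res→J7→Out: bottleneck 3, flow now 21.
Augment Res→TankB→J5→Out: bottleneck 2, flow now 23.
No augmenting path remains; maximum flow = 23.
In the residual graph, reachable from Res: {Res, TankB, P2, J5, J2, TankA, J7}.
Min-cut edges: Res→Out (11), J5→Out (9), J7→Out (3); capacity 11 + 9 + 3 = 23.
This cut is saturated, so no flow can exceed 23.

23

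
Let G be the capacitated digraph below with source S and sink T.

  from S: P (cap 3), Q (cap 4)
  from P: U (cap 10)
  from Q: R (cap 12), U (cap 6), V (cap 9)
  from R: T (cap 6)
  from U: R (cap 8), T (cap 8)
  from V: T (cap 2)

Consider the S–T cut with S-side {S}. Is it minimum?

Given cut capacity: 3 + 4 = 7.
Augment S→P→U→T: bottleneck 3, flow now 3.
Augment S→Q→R→T: bottleneck 4, flow now 7.
No augmenting path remains; maximum flow = 7.
Cut capacity 7 equals the max flow, so it is a minimum cut.

Yes — it is a minimum cut (capacity 7).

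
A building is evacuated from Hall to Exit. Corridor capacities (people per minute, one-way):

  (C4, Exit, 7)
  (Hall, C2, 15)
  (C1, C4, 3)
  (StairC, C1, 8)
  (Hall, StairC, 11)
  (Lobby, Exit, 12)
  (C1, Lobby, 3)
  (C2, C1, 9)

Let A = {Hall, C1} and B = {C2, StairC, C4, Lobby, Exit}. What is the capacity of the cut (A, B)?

32

Edges leaving {Hall, C1}: Hall→C2 (15), Hall→StairC (11), C1→C4 (3), C1→Lobby (3).
Cut capacity = 15 + 11 + 3 + 3 = 32.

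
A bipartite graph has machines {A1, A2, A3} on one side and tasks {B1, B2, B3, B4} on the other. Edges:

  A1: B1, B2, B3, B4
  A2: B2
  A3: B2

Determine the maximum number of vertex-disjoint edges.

2

Unit-capacity flow: source→left, listed edges, right→sink; max matching = max flow.
Augmenting path A1→B1 (+1); matched 1.
Augmenting path A2→B2 (+1); matched 2.
No augmenting path remains; maximum matching = 2.
König certificate: {A1, B2} is a vertex cover of size 2 (every listed pair touches it), so no matching can be larger.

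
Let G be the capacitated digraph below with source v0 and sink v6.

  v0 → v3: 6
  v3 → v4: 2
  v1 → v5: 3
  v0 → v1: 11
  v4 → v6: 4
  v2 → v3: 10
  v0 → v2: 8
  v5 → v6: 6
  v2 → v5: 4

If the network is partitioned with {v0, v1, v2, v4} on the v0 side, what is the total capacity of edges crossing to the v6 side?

27

Edges leaving {v0, v1, v2, v4}: v0→v3 (6), v1→v5 (3), v2→v3 (10), v2→v5 (4), v4→v6 (4).
Cut capacity = 6 + 3 + 10 + 4 + 4 = 27.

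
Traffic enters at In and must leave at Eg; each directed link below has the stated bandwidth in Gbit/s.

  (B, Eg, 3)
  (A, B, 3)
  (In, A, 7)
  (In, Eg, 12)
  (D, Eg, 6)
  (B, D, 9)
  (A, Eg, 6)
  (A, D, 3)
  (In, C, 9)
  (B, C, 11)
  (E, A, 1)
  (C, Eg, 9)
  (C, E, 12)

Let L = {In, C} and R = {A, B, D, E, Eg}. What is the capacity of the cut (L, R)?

40

Edges leaving {In, C}: In→A (7), In→Eg (12), C→E (12), C→Eg (9).
Cut capacity = 7 + 12 + 12 + 9 = 40.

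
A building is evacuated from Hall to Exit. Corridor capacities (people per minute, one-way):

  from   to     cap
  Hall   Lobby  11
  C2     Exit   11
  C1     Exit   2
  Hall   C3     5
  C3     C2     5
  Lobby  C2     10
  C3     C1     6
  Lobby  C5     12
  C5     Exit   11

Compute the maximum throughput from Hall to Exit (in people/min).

Augment Hall→Lobby→C2→Exit: bottleneck 10, flow now 10.
Augment Hall→Lobby→C5→Exit: bottleneck 1, flow now 11.
Augment Hall→C3→C2→Exit: bottleneck 1, flow now 12.
Augment Hall→C3→C1→Exit: bottleneck 2, flow now 14.
Augment Hall→C3→C2→Lobby→C5→Exit: bottleneck 2, flow now 16. (uses reverse residual edge)
No augmenting path remains; maximum flow = 16.
In the residual graph, reachable from Hall: {Hall}.
Min-cut edges: Hall→Lobby (11), Hall→C3 (5); capacity 11 + 5 = 16.
This cut is saturated, so no flow can exceed 16.

16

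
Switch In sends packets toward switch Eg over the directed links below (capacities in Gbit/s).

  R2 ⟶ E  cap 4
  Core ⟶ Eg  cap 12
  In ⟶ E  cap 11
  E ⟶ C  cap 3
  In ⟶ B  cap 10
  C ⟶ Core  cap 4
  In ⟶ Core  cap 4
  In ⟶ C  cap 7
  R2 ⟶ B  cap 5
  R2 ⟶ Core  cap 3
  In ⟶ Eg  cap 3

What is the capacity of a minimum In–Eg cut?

11

Augment In→Eg: bottleneck 3, flow now 3.
Augment In→Core→Eg: bottleneck 4, flow now 7.
Augment In→C→Core→Eg: bottleneck 4, flow now 11.
No augmenting path remains; maximum flow = 11.
By max-flow min-cut, the minimum cut capacity equals the max flow.
In the residual graph, reachable from In: {In, E, C, B}.
Min-cut edges: In→Core (4), In→Eg (3), C→Core (4); capacity 4 + 3 + 4 = 11.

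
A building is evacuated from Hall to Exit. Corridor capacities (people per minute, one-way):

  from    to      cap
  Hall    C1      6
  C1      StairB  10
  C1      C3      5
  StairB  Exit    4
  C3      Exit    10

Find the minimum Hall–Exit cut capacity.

Augment Hall→C1→StairB→Exit: bottleneck 4, flow now 4.
Augment Hall→C1→C3→Exit: bottleneck 2, flow now 6.
No augmenting path remains; maximum flow = 6.
By max-flow min-cut, the minimum cut capacity equals the max flow.
In the residual graph, reachable from Hall: {Hall}.
Min-cut edges: Hall→C1 (6); capacity 6 = 6.

6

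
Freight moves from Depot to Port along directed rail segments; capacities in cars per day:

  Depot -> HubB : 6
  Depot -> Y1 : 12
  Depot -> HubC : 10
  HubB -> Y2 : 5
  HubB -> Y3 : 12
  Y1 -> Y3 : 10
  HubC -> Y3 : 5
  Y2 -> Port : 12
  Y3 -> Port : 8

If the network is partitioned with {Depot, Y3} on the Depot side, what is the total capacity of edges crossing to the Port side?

36

Edges leaving {Depot, Y3}: Depot→HubB (6), Depot→Y1 (12), Depot→HubC (10), Y3→Port (8).
Cut capacity = 6 + 12 + 10 + 8 = 36.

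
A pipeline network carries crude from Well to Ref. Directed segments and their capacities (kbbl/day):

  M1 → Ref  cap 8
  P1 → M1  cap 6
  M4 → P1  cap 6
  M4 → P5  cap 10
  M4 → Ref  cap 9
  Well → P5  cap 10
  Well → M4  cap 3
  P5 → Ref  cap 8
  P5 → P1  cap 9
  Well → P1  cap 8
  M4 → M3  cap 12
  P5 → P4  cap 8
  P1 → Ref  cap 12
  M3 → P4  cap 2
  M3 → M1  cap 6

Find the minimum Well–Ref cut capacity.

Augment Well→M4→Ref: bottleneck 3, flow now 3.
Augment Well→P5→Ref: bottleneck 8, flow now 11.
Augment Well→P1→Ref: bottleneck 8, flow now 19.
Augment Well→P5→P1→Ref: bottleneck 2, flow now 21.
No augmenting path remains; maximum flow = 21.
By max-flow min-cut, the minimum cut capacity equals the max flow.
In the residual graph, reachable from Well: {Well}.
Min-cut edges: Well→M4 (3), Well→P5 (10), Well→P1 (8); capacity 3 + 10 + 8 = 21.

21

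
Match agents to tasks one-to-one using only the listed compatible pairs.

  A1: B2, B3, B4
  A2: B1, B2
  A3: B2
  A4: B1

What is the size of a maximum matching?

3

Unit-capacity flow: source→left, listed edges, right→sink; max matching = max flow.
Augmenting path A1→B2 (+1); matched 1.
Augmenting path A2→B1 (+1); matched 2.
Augmenting path A3→B2→A1→B3 (+1); matched 3.
No augmenting path remains; maximum matching = 3.
König certificate: {A1, B1, B2} is a vertex cover of size 3 (every listed pair touches it), so no matching can be larger.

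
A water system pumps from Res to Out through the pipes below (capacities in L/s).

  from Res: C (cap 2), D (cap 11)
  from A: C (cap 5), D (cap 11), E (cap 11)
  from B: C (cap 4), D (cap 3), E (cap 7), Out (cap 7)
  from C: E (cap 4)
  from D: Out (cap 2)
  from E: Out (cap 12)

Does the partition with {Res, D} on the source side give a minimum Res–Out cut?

Given cut capacity: 2 + 2 = 4.
Augment Res→D→Out: bottleneck 2, flow now 2.
Augment Res→C→E→Out: bottleneck 2, flow now 4.
No augmenting path remains; maximum flow = 4.
Cut capacity 4 equals the max flow, so it is a minimum cut.

Yes — it is a minimum cut (capacity 4).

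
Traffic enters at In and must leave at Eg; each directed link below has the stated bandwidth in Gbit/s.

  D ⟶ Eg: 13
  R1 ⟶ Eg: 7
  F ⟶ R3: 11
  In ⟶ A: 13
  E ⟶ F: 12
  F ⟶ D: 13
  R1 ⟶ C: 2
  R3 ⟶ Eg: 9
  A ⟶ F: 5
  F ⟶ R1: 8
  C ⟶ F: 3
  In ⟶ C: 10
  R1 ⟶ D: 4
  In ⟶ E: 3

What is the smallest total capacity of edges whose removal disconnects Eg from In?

11

Augment In→A→F→R3→Eg: bottleneck 5, flow now 5.
Augment In→E→F→R3→Eg: bottleneck 3, flow now 8.
Augment In→C→F→R3→Eg: bottleneck 1, flow now 9.
Augment In→C→F→R1→Eg: bottleneck 2, flow now 11.
No augmenting path remains; maximum flow = 11.
By max-flow min-cut, the minimum cut capacity equals the max flow.
In the residual graph, reachable from In: {In, A, C}.
Min-cut edges: In→E (3), A→F (5), C→F (3); capacity 3 + 5 + 3 = 11.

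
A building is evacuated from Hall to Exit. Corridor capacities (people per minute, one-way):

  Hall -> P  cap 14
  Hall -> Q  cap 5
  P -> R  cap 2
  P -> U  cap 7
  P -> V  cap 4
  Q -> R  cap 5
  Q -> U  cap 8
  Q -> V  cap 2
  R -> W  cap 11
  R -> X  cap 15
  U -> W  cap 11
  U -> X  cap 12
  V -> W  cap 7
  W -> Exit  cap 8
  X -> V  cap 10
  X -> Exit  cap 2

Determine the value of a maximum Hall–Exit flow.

10

Augment Hall→P→R→W→Exit: bottleneck 2, flow now 2.
Augment Hall→P→U→W→Exit: bottleneck 6, flow now 8.
Augment Hall→P→U→X→Exit: bottleneck 1, flow now 9.
Augment Hall→Q→R→X→Exit: bottleneck 1, flow now 10.
No augmenting path remains; maximum flow = 10.
In the residual graph, reachable from Hall: {Hall, P, Q, R, U, V, W, X}.
Min-cut edges: W→Exit (8), X→Exit (2); capacity 8 + 2 = 10.
This cut is saturated, so no flow can exceed 10.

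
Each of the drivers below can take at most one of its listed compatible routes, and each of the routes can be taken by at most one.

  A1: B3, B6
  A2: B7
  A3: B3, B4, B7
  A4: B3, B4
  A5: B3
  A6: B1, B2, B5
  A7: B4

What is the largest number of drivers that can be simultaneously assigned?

Unit-capacity flow: source→left, listed edges, right→sink; max matching = max flow.
Augmenting path A1→B3 (+1); matched 1.
Augmenting path A2→B7 (+1); matched 2.
Augmenting path A3→B4 (+1); matched 3.
Augmenting path A6→B1 (+1); matched 4.
Augmenting path A4→B3→A1→B6 (+1); matched 5.
No augmenting path remains; maximum matching = 5.
König certificate: {A1, A6, B3, B4, B7} is a vertex cover of size 5 (every listed pair touches it), so no matching can be larger.

5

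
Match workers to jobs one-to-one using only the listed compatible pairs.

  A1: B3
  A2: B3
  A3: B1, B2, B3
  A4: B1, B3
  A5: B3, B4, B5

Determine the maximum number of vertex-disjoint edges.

4

Unit-capacity flow: source→left, listed edges, right→sink; max matching = max flow.
Augmenting path A1→B3 (+1); matched 1.
Augmenting path A3→B1 (+1); matched 2.
Augmenting path A5→B4 (+1); matched 3.
Augmenting path A4→B1→A3→B2 (+1); matched 4.
No augmenting path remains; maximum matching = 4.
König certificate: {A3, A4, A5, B3} is a vertex cover of size 4 (every listed pair touches it), so no matching can be larger.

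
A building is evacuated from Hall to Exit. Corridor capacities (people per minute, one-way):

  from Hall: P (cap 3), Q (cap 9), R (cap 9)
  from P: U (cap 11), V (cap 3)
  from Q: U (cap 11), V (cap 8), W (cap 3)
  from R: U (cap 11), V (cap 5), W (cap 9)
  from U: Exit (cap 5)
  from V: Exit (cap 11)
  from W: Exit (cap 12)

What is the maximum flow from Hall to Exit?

21

Augment Hall→P→U→Exit: bottleneck 3, flow now 3.
Augment Hall→Q→U→Exit: bottleneck 2, flow now 5.
Augment Hall→Q→V→Exit: bottleneck 7, flow now 12.
Augment Hall→R→V→Exit: bottleneck 4, flow now 16.
Augment Hall→R→W→Exit: bottleneck 5, flow now 21.
No augmenting path remains; maximum flow = 21.
In the residual graph, reachable from Hall: {Hall}.
Min-cut edges: Hall→P (3), Hall→Q (9), Hall→R (9); capacity 3 + 9 + 9 = 21.
This cut is saturated, so no flow can exceed 21.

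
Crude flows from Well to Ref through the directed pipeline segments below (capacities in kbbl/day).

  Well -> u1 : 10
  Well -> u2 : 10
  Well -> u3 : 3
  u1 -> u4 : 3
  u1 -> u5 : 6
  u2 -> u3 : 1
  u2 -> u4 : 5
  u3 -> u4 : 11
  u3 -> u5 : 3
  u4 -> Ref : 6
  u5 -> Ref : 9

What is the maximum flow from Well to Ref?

15

Augment Well→u1→u4→Ref: bottleneck 3, flow now 3.
Augment Well→u1→u5→Ref: bottleneck 6, flow now 9.
Augment Well→u2→u4→Ref: bottleneck 3, flow now 12.
Augment Well→u3→u5→Ref: bottleneck 3, flow now 15.
No augmenting path remains; maximum flow = 15.
In the residual graph, reachable from Well: {Well, u1, u2, u3, u4}.
Min-cut edges: u1→u5 (6), u3→u5 (3), u4→Ref (6); capacity 6 + 3 + 6 = 15.
This cut is saturated, so no flow can exceed 15.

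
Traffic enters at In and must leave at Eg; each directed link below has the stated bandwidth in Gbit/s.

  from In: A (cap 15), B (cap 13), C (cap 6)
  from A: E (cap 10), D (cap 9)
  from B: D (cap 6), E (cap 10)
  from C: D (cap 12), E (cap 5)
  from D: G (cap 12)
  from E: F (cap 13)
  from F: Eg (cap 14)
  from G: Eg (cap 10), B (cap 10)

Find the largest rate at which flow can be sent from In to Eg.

Augment In→A→D→G→Eg: bottleneck 9, flow now 9.
Augment In→A→E→F→Eg: bottleneck 6, flow now 15.
Augment In→B→D→G→Eg: bottleneck 1, flow now 16.
Augment In→B→E→F→Eg: bottleneck 7, flow now 23.
No augmenting path remains; maximum flow = 23.
In the residual graph, reachable from In: {In, A, B, C, D, E, G}.
Min-cut edges: E→F (13), G→Eg (10); capacity 13 + 10 = 23.
This cut is saturated, so no flow can exceed 23.

23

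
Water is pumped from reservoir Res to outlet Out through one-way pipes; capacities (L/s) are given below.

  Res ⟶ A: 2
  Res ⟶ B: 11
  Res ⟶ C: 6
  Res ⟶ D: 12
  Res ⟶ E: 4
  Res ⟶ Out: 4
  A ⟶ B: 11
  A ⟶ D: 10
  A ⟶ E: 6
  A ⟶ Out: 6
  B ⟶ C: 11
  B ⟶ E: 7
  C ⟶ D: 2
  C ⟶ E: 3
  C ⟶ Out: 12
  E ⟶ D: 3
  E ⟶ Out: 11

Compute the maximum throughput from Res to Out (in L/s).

27

Augment Res→Out: bottleneck 4, flow now 4.
Augment Res→A→Out: bottleneck 2, flow now 6.
Augment Res→C→Out: bottleneck 6, flow now 12.
Augment Res→E→Out: bottleneck 4, flow now 16.
Augment Res→B→C→Out: bottleneck 6, flow now 22.
Augment Res→B→E→Out: bottleneck 5, flow now 27.
No augmenting path remains; maximum flow = 27.
In the residual graph, reachable from Res: {Res, D}.
Min-cut edges: Res→A (2), Res→B (11), Res→C (6), Res→E (4), Res→Out (4); capacity 2 + 11 + 6 + 4 + 4 = 27.
This cut is saturated, so no flow can exceed 27.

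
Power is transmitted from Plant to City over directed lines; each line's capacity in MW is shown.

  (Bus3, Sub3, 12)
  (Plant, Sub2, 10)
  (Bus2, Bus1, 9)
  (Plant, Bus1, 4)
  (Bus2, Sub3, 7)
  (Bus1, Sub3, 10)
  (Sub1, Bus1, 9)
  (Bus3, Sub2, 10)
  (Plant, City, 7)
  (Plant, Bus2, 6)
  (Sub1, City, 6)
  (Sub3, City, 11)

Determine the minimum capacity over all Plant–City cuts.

17

Augment Plant→City: bottleneck 7, flow now 7.
Augment Plant→Bus2→Sub3→City: bottleneck 6, flow now 13.
Augment Plant→Bus1→Sub3→City: bottleneck 4, flow now 17.
No augmenting path remains; maximum flow = 17.
By max-flow min-cut, the minimum cut capacity equals the max flow.
In the residual graph, reachable from Plant: {Plant, Sub2}.
Min-cut edges: Plant→Bus2 (6), Plant→Bus1 (4), Plant→City (7); capacity 6 + 4 + 7 = 17.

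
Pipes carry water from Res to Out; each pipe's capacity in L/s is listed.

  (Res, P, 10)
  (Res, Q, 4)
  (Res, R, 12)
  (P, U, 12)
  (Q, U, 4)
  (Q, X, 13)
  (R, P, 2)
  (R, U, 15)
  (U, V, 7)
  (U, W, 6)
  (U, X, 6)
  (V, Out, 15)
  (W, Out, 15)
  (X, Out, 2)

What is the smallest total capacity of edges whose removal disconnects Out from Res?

Augment Res→Q→X→Out: bottleneck 2, flow now 2.
Augment Res→P→U→V→Out: bottleneck 7, flow now 9.
Augment Res→P→U→W→Out: bottleneck 3, flow now 12.
Augment Res→Q→U→W→Out: bottleneck 2, flow now 14.
Augment Res→R→U→W→Out: bottleneck 1, flow now 15.
No augmenting path remains; maximum flow = 15.
By max-flow min-cut, the minimum cut capacity equals the max flow.
In the residual graph, reachable from Res: {Res, P, Q, R, U, X}.
Min-cut edges: U→V (7), U→W (6), X→Out (2); capacity 7 + 6 + 2 = 15.

15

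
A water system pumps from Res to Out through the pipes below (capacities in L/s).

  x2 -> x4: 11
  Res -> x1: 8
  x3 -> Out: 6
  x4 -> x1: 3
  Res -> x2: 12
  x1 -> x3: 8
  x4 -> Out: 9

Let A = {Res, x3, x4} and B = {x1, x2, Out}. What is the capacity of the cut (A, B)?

Edges leaving {Res, x3, x4}: Res→x1 (8), Res→x2 (12), x3→Out (6), x4→x1 (3), x4→Out (9).
Cut capacity = 8 + 12 + 6 + 3 + 9 = 38.

38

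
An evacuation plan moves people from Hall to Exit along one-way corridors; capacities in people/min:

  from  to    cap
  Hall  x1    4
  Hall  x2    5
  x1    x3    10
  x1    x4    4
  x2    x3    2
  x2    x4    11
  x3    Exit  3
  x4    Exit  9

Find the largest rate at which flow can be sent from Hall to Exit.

Augment Hall→x1→x3→Exit: bottleneck 3, flow now 3.
Augment Hall→x1→x4→Exit: bottleneck 1, flow now 4.
Augment Hall→x2→x4→Exit: bottleneck 5, flow now 9.
No augmenting path remains; maximum flow = 9.
In the residual graph, reachable from Hall: {Hall}.
Min-cut edges: Hall→x1 (4), Hall→x2 (5); capacity 4 + 5 = 9.
This cut is saturated, so no flow can exceed 9.

9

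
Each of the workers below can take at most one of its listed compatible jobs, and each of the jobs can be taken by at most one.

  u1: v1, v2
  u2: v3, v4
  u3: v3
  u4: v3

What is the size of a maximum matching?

Unit-capacity flow: source→left, listed edges, right→sink; max matching = max flow.
Augmenting path u1→v1 (+1); matched 1.
Augmenting path u2→v3 (+1); matched 2.
Augmenting path u3→v3→u2→v4 (+1); matched 3.
No augmenting path remains; maximum matching = 3.
König certificate: {u1, u2, v3} is a vertex cover of size 3 (every listed pair touches it), so no matching can be larger.

3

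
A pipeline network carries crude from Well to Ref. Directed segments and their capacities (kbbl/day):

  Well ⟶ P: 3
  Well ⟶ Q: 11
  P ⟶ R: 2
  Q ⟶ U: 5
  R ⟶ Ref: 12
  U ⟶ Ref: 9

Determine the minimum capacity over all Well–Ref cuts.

7

Augment Well→P→R→Ref: bottleneck 2, flow now 2.
Augment Well→Q→U→Ref: bottleneck 5, flow now 7.
No augmenting path remains; maximum flow = 7.
By max-flow min-cut, the minimum cut capacity equals the max flow.
In the residual graph, reachable from Well: {Well, P, Q}.
Min-cut edges: P→R (2), Q→U (5); capacity 2 + 5 = 7.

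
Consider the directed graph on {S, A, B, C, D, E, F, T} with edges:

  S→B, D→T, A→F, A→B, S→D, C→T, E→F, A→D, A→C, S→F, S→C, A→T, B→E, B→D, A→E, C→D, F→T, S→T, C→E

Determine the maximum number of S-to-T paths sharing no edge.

Assign every edge capacity 1; by Menger, the answer equals the max flow.
Path S→T (+1); total 1.
Path S→C→T (+1); total 2.
Path S→D→T (+1); total 3.
Path S→F→T (+1); total 4.
No residual S→T path; max flow = 4.
Certifying cut of size 4: {D→T, F→T, S→C, S→T}.

4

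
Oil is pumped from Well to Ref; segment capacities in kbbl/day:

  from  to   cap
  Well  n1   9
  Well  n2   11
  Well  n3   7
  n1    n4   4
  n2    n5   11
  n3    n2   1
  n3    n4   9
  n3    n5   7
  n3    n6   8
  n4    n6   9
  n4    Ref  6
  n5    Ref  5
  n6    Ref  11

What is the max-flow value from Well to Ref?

16

Augment Well→n1→n4→Ref: bottleneck 4, flow now 4.
Augment Well→n2→n5→Ref: bottleneck 5, flow now 9.
Augment Well→n3→n4→Ref: bottleneck 2, flow now 11.
Augment Well→n3→n6→Ref: bottleneck 5, flow now 16.
No augmenting path remains; maximum flow = 16.
In the residual graph, reachable from Well: {Well, n1, n2, n5}.
Min-cut edges: Well→n3 (7), n1→n4 (4), n5→Ref (5); capacity 7 + 4 + 5 = 16.
This cut is saturated, so no flow can exceed 16.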